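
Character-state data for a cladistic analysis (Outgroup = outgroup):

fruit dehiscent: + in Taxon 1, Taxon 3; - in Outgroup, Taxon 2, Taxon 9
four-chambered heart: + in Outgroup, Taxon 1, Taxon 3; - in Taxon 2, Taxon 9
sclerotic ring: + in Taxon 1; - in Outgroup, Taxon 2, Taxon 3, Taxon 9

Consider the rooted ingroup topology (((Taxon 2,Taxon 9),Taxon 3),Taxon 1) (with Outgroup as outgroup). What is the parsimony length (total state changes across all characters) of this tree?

4

Map each character onto (((Taxon 2,Taxon 9),Taxon 3),Taxon 1) (rooted by Outgroup) and count the minimum state changes it requires (Fitch parsimony):
fruit dehiscent: 2; four-chambered heart: 1; sclerotic ring: 1.
Total tree length = 4.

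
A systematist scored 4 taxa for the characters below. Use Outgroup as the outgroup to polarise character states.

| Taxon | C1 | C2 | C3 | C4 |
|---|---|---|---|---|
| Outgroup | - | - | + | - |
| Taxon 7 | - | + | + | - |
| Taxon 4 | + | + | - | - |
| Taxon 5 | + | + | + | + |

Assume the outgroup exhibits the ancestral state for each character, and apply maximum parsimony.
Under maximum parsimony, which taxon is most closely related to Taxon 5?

Taxon 4

Character polarity is set by the outgroup: the derived state is whichever differs from the outgroup's state, so for C3 the derived state is '-', and for the remaining characters it is '+'.
C1 (derived state '+') is shared by Taxon 4 and Taxon 5 — a synapomorphy uniting that clade.
C2 (derived state '+') is shared by all ingroup taxa — unites the whole ingroup.
C3 (derived state '-') is unique to Taxon 4 (autapomorphy; uninformative for grouping).
C4 (derived state '+') is unique to Taxon 5 (autapomorphy; uninformative for grouping).
Most parsimonious ingroup topology: (Taxon 7,(Taxon 4,Taxon 5)).
Taxon 5 and Taxon 4 form a cherry on this tree, so they are sister taxa.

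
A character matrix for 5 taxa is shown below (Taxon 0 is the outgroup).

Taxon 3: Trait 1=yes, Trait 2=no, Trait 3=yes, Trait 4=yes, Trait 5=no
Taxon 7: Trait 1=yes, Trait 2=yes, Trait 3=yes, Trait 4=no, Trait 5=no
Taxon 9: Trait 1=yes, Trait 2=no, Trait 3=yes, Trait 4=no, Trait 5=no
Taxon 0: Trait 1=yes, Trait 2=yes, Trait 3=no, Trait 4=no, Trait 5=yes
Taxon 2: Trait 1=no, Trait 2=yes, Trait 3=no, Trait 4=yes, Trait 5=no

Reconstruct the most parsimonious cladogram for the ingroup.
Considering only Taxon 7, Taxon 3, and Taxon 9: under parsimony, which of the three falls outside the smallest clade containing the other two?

Taxon 7

Character polarity is set by the outgroup: the derived state is whichever differs from the outgroup's state, so for Trait 1, Trait 2, Trait 5 the derived state is 'no', and for the remaining characters it is 'yes'.
Trait 1: derived state 'no' in Taxon 2 only — an autapomorphy, so it tells us nothing about relationships among taxa.
Trait 2: derived state 'no' in Taxon 3 and Taxon 9 only — synapomorphy for {Taxon 3, Taxon 9}.
Trait 3 (derived state 'yes') is shared by Taxon 3, Taxon 7, and Taxon 9 — a synapomorphy uniting that clade.
Trait 4 groups Taxon 2 and Taxon 3, which is incompatible with the clades supported by the remaining characters; treating it as convergent (homoplasy) costs fewer steps than any alternative tree.
Trait 5 (derived state 'no') is shared by all ingroup taxa — unites the whole ingroup.
Most parsimonious ingroup topology: (((Taxon 3,Taxon 9),Taxon 7),Taxon 2).
Taxon 9 and Taxon 3 share a more recent common ancestor with each other than either does with Taxon 7, so Taxon 7 is the least closely related of the three.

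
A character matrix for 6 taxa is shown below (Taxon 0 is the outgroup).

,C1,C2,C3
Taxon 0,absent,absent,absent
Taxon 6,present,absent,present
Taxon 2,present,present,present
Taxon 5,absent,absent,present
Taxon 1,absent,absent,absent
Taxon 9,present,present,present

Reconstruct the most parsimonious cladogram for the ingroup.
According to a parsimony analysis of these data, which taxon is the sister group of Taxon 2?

Taxon 9

The outgroup has state 'absent' for every character, so 'present' is the derived state throughout.
C1 (derived state 'present') is shared by Taxon 2, Taxon 6, and Taxon 9 — a synapomorphy uniting that clade.
C2 (derived state 'present') is shared by Taxon 2 and Taxon 9 — a synapomorphy uniting that clade.
C3: derived state 'present' in Taxon 2, Taxon 5, Taxon 6, and Taxon 9 only — synapomorphy for {Taxon 2, Taxon 5, Taxon 6, Taxon 9}.
Most parsimonious ingroup topology: (((Taxon 6,(Taxon 2,Taxon 9)),Taxon 5),Taxon 1).
Taxon 2 and Taxon 9 form a cherry on this tree, so they are sister taxa.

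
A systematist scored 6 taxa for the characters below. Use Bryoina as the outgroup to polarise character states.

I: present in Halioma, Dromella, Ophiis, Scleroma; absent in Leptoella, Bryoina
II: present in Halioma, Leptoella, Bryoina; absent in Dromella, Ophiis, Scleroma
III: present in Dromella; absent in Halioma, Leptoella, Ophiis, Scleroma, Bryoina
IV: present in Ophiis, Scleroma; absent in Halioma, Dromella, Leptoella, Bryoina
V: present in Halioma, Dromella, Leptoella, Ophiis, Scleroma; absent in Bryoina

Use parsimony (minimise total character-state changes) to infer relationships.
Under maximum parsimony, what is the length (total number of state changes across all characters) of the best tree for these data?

5

Character polarity is set by the outgroup: the derived state is whichever differs from the outgroup's state, so for II the derived state is 'absent', and for the remaining characters it is 'present'.
Only Dromella, Halioma, Ophiis, and Scleroma show the derived state 'present' for I, supporting them as a clade.
II (derived state 'absent') is shared by Dromella, Ophiis, and Scleroma — a synapomorphy uniting that clade.
III: derived state 'present' in Dromella only — an autapomorphy, so it tells us nothing about relationships among taxa.
Only Ophiis and Scleroma show the derived state 'present' for IV, supporting them as a clade.
All ingroup taxa share the derived state 'present' for V; it defines the ingroup but does not resolve relationships within it.
Most parsimonious ingroup topology: (Leptoella,(Halioma,((Ophiis,Scleroma),Dromella))).
Changes per character on this tree: I: 1; II: 1; III: 1; IV: 1; V: 1.
Total = 5.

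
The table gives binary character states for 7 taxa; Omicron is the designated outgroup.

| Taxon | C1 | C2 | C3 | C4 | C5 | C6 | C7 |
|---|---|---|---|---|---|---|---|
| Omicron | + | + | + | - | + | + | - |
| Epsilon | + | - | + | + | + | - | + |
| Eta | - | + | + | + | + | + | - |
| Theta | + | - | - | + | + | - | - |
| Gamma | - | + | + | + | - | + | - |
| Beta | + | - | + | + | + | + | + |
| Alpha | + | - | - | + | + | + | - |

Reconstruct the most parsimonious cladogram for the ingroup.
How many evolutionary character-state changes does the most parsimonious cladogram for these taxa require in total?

8

Character polarity is set by the outgroup: the derived state is whichever differs from the outgroup's state, so for C1, C2, C3, C5, C6 the derived state is '-', and for the remaining characters it is '+'.
Only Eta and Gamma show the derived state '-' for C1, supporting them as a clade.
Only Alpha, Beta, Epsilon, and Theta show the derived state '-' for C2, supporting them as a clade.
C3: derived state '-' in Alpha and Theta only — synapomorphy for {Alpha, Theta}.
All ingroup taxa share the derived state '+' for C4; it defines the ingroup but does not resolve relationships within it.
C5 (derived state '-') is unique to Gamma (autapomorphy; uninformative for grouping).
C6 groups Epsilon and Theta, which is incompatible with the clades supported by the remaining characters; treating it as convergent (homoplasy) costs fewer steps than any alternative tree.
C7 (derived state '+') is shared by Beta and Epsilon — a synapomorphy uniting that clade.
Most parsimonious ingroup topology: (((Epsilon,Beta),(Theta,Alpha)),(Eta,Gamma)).
Changes per character on this tree: C1: 1; C2: 1; C3: 1; C4: 1; C5: 1; C6: 2; C7: 1.
Total = 8.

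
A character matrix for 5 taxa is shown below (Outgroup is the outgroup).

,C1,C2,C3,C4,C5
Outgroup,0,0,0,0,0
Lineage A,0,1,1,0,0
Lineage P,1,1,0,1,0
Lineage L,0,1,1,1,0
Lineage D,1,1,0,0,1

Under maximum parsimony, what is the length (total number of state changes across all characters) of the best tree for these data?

The outgroup has state '0' for every character, so '1' is the derived state throughout.
C1 (derived state '1') is shared by Lineage D and Lineage P — a synapomorphy uniting that clade.
All ingroup taxa share the derived state '1' for C2; it defines the ingroup but does not resolve relationships within it.
C3: derived state '1' in Lineage A and Lineage L only — synapomorphy for {Lineage A, Lineage L}.
C4 groups Lineage L and Lineage P, which is incompatible with the clades supported by the remaining characters; treating it as convergent (homoplasy) costs fewer steps than any alternative tree.
C5 (derived state '1') is unique to Lineage D (autapomorphy; uninformative for grouping).
Most parsimonious ingroup topology: ((Lineage A,Lineage L),(Lineage P,Lineage D)).
Changes per character on this tree: C1: 1; C2: 1; C3: 1; C4: 2; C5: 1.
Total = 6.

6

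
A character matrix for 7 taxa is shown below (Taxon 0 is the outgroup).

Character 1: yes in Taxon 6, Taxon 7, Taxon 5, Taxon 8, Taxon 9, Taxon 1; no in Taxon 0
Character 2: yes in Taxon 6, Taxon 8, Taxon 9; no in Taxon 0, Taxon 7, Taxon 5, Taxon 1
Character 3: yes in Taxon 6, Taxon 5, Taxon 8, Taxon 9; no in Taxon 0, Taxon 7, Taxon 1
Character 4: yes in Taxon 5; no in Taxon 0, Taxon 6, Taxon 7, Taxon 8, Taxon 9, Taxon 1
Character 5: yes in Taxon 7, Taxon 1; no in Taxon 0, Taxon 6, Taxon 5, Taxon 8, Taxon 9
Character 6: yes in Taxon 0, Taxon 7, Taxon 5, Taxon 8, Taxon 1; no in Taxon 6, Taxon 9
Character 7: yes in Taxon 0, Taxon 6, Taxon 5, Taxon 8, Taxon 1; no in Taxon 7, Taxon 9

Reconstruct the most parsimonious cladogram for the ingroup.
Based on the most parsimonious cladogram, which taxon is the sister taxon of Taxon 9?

Character polarity is set by the outgroup: the derived state is whichever differs from the outgroup's state, so for Character 6, Character 7 the derived state is 'no', and for the remaining characters it is 'yes'.
Character 1 (derived state 'yes') is shared by all ingroup taxa — unites the whole ingroup.
Character 2: derived state 'yes' in Taxon 6, Taxon 8, and Taxon 9 only — synapomorphy for {Taxon 6, Taxon 8, Taxon 9}.
Character 3 (derived state 'yes') is shared by Taxon 5, Taxon 6, Taxon 8, and Taxon 9 — a synapomorphy uniting that clade.
Character 4: derived state 'yes' in Taxon 5 only — an autapomorphy, so it tells us nothing about relationships among taxa.
Character 5: derived state 'yes' in Taxon 1 and Taxon 7 only — synapomorphy for {Taxon 1, Taxon 7}.
Character 6 (derived state 'no') is shared by Taxon 6 and Taxon 9 — a synapomorphy uniting that clade.
Character 7 groups Taxon 7 and Taxon 9, which is incompatible with the clades supported by the remaining characters; treating it as convergent (homoplasy) costs fewer steps than any alternative tree.
Most parsimonious ingroup topology: ((((Taxon 6,Taxon 9),Taxon 8),Taxon 5),(Taxon 7,Taxon 1)).
Taxon 9 and Taxon 6 form a cherry on this tree, so they are sister taxa.

Taxon 6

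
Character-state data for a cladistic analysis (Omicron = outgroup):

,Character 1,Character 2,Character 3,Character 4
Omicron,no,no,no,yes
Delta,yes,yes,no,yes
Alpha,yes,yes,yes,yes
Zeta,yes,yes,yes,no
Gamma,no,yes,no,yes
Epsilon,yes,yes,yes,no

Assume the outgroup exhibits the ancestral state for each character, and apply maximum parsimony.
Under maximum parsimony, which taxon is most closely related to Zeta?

Character polarity is set by the outgroup: the derived state is whichever differs from the outgroup's state, so for Character 4 the derived state is 'no', and for the remaining characters it is 'yes'.
Character 1 (derived state 'yes') is shared by Alpha, Delta, Epsilon, and Zeta — a synapomorphy uniting that clade.
All ingroup taxa share the derived state 'yes' for Character 2; it defines the ingroup but does not resolve relationships within it.
Character 3 (derived state 'yes') is shared by Alpha, Epsilon, and Zeta — a synapomorphy uniting that clade.
Character 4 (derived state 'no') is shared by Epsilon and Zeta — a synapomorphy uniting that clade.
Most parsimonious ingroup topology: ((Delta,(Alpha,(Zeta,Epsilon))),Gamma).
Zeta and Epsilon form a cherry on this tree, so they are sister taxa.

Epsilon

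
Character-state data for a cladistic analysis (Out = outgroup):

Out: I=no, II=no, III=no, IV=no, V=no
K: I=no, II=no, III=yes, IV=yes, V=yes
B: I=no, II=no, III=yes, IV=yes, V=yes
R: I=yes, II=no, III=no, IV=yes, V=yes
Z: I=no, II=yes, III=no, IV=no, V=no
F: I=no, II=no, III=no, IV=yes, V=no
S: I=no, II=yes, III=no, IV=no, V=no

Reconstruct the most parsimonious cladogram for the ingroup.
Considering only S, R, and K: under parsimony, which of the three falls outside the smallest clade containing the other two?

S

The outgroup has state 'no' for every character, so 'yes' is the derived state throughout.
I (derived state 'yes') is unique to R (autapomorphy; uninformative for grouping).
Only S and Z show the derived state 'yes' for II, supporting them as a clade.
III: derived state 'yes' in B and K only — synapomorphy for {B, K}.
Only B, F, K, and R show the derived state 'yes' for IV, supporting them as a clade.
Only B, K, and R show the derived state 'yes' for V, supporting them as a clade.
Most parsimonious ingroup topology: ((((K,B),R),F),(Z,S)).
R and K share a more recent common ancestor with each other than either does with S, so S is the least closely related of the three.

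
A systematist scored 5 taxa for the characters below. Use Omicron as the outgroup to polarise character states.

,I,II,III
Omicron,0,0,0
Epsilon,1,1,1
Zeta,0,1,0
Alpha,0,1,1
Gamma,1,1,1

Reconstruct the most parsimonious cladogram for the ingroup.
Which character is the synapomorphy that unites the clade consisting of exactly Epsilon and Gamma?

I

The outgroup has state '0' for every character, so '1' is the derived state throughout.
I (derived state '1') is shared by Epsilon and Gamma — a synapomorphy uniting that clade.
All ingroup taxa share the derived state '1' for II; it defines the ingroup but does not resolve relationships within it.
III (derived state '1') is shared by Alpha, Epsilon, and Gamma — a synapomorphy uniting that clade.
Most parsimonious ingroup topology: (((Epsilon,Gamma),Alpha),Zeta).
The clade {Epsilon, Gamma} is supported by I: its derived state '1' occurs in exactly those taxa and in no other taxon (including the outgroup).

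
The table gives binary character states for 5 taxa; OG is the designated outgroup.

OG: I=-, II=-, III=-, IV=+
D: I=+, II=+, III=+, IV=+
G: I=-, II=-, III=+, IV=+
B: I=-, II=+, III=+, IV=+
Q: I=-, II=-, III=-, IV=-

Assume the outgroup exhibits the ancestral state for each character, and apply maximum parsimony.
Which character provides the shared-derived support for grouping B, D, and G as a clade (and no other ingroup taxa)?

Character polarity is set by the outgroup: the derived state is whichever differs from the outgroup's state, so for IV the derived state is '-', and for the remaining characters it is '+'.
I: derived state '+' in D only — an autapomorphy, so it tells us nothing about relationships among taxa.
Only B and D show the derived state '+' for II, supporting them as a clade.
III (derived state '+') is shared by B, D, and G — a synapomorphy uniting that clade.
IV: derived state '-' in Q only — an autapomorphy, so it tells us nothing about relationships among taxa.
Most parsimonious ingroup topology: (((D,B),G),Q).
The clade {B, D, G} is supported by III: its derived state '+' occurs in exactly those taxa and in no other taxon (including the outgroup).

III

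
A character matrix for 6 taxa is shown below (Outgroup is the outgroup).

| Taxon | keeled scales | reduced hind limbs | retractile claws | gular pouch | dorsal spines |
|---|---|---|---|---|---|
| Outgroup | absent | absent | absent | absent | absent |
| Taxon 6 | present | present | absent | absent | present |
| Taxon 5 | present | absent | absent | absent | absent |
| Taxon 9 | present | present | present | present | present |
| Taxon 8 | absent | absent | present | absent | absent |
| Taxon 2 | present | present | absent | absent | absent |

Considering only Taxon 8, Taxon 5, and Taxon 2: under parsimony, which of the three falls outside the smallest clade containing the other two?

Taxon 8

The outgroup has state 'absent' for every character, so 'present' is the derived state throughout.
keeled scales: derived state 'present' in Taxon 2, Taxon 5, Taxon 6, and Taxon 9 only — synapomorphy for {Taxon 2, Taxon 5, Taxon 6, Taxon 9}.
reduced hind limbs (derived state 'present') is shared by Taxon 2, Taxon 6, and Taxon 9 — a synapomorphy uniting that clade.
retractile claws (state 'present') occurs in Taxon 8 and Taxon 9 but conflicts with the nesting implied by the other characters — most parsimoniously interpreted as homoplasy.
gular pouch: derived state 'present' in Taxon 9 only — an autapomorphy, so it tells us nothing about relationships among taxa.
dorsal spines: derived state 'present' in Taxon 6 and Taxon 9 only — synapomorphy for {Taxon 6, Taxon 9}.
Most parsimonious ingroup topology: ((((Taxon 6,Taxon 9),Taxon 2),Taxon 5),Taxon 8).
Taxon 5 and Taxon 2 share a more recent common ancestor with each other than either does with Taxon 8, so Taxon 8 is the least closely related of the three.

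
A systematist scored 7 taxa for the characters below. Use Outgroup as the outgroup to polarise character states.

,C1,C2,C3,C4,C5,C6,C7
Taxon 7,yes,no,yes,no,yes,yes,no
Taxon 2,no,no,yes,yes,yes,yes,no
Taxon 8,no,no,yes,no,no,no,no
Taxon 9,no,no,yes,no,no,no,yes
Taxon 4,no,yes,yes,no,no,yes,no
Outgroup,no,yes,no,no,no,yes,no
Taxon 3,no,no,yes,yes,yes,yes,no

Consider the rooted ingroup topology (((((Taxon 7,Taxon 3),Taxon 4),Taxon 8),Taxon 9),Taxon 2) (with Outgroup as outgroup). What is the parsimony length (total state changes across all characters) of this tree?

Map each character onto (((((Taxon 7,Taxon 3),Taxon 4),Taxon 8),Taxon 9),Taxon 2) (rooted by Outgroup) and count the minimum state changes it requires (Fitch parsimony):
C1: 1; C2: 2; C3: 1; C4: 2; C5: 2; C6: 2; C7: 1.
Total tree length = 11.

11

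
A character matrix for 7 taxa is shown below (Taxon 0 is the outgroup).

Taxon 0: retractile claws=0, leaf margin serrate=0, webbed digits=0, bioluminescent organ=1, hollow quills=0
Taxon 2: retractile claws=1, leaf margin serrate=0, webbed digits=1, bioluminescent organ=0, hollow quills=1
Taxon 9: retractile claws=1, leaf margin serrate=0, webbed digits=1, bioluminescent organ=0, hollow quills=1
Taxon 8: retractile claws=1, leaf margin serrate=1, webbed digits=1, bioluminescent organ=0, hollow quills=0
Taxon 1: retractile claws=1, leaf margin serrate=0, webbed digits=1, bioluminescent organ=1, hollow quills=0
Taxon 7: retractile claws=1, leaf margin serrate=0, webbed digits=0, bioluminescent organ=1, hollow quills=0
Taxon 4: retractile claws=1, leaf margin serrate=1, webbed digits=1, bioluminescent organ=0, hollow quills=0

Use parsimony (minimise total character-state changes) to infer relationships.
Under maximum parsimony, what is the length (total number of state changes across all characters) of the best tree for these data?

5

Character polarity is set by the outgroup: the derived state is whichever differs from the outgroup's state, so for bioluminescent organ the derived state is '0', and for the remaining characters it is '1'.
retractile claws (derived state '1') is shared by all ingroup taxa — unites the whole ingroup.
leaf margin serrate (derived state '1') is shared by Taxon 4 and Taxon 8 — a synapomorphy uniting that clade.
webbed digits (derived state '1') is shared by Taxon 1, Taxon 2, Taxon 4, Taxon 8, and Taxon 9 — a synapomorphy uniting that clade.
Only Taxon 2, Taxon 4, Taxon 8, and Taxon 9 show the derived state '0' for bioluminescent organ, supporting them as a clade.
hollow quills (derived state '1') is shared by Taxon 2 and Taxon 9 — a synapomorphy uniting that clade.
Most parsimonious ingroup topology: ((((Taxon 2,Taxon 9),(Taxon 8,Taxon 4)),Taxon 1),Taxon 7).
Changes per character on this tree: retractile claws: 1; leaf margin serrate: 1; webbed digits: 1; bioluminescent organ: 1; hollow quills: 1.
Total = 5.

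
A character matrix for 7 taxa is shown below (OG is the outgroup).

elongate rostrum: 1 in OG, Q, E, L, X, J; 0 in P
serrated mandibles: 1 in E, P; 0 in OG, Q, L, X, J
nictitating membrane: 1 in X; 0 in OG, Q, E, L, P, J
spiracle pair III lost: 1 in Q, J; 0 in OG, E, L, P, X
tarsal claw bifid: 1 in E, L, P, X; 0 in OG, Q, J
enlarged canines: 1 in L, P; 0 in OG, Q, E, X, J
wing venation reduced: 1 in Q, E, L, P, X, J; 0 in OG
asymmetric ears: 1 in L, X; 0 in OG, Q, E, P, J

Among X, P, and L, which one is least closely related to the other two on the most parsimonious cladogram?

Character polarity is set by the outgroup: the derived state is whichever differs from the outgroup's state, so for elongate rostrum the derived state is '0', and for the remaining characters it is '1'.
elongate rostrum: derived state '0' in P only — an autapomorphy, so it tells us nothing about relationships among taxa.
serrated mandibles: derived state '1' in E and P only — synapomorphy for {E, P}.
nictitating membrane: derived state '1' in X only — an autapomorphy, so it tells us nothing about relationships among taxa.
spiracle pair III lost (derived state '1') is shared by J and Q — a synapomorphy uniting that clade.
tarsal claw bifid: derived state '1' in E, L, P, and X only — synapomorphy for {E, L, P, X}.
enlarged canines groups L and P, which is incompatible with the clades supported by the remaining characters; treating it as convergent (homoplasy) costs fewer steps than any alternative tree.
wing venation reduced (derived state '1') is shared by all ingroup taxa — unites the whole ingroup.
Only L and X show the derived state '1' for asymmetric ears, supporting them as a clade.
Most parsimonious ingroup topology: ((Q,J),((E,P),(L,X))).
X and L share a more recent common ancestor with each other than either does with P, so P is the least closely related of the three.

P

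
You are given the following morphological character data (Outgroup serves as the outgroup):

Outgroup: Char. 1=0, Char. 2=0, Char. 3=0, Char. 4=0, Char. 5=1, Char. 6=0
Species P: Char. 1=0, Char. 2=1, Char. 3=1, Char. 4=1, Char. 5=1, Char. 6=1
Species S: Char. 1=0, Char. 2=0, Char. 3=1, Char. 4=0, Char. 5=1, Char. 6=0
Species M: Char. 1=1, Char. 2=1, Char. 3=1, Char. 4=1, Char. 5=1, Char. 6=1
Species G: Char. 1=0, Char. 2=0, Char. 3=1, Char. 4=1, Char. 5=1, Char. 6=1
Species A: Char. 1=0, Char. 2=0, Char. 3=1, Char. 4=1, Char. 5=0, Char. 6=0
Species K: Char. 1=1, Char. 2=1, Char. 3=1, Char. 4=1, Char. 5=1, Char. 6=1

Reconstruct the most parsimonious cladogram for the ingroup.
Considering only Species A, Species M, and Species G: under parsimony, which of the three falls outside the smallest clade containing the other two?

Species A

Character polarity is set by the outgroup: the derived state is whichever differs from the outgroup's state, so for Char. 5 the derived state is '0', and for the remaining characters it is '1'.
Char. 1 (derived state '1') is shared by Species K and Species M — a synapomorphy uniting that clade.
Only Species K, Species M, and Species P show the derived state '1' for Char. 2, supporting them as a clade.
Char. 3 (derived state '1') is shared by all ingroup taxa — unites the whole ingroup.
Char. 4 (derived state '1') is shared by Species A, Species G, Species K, Species M, and Species P — a synapomorphy uniting that clade.
Char. 5: derived state '0' in Species A only — an autapomorphy, so it tells us nothing about relationships among taxa.
Char. 6 (derived state '1') is shared by Species G, Species K, Species M, and Species P — a synapomorphy uniting that clade.
Most parsimonious ingroup topology: ((((Species P,(Species M,Species K)),Species G),Species A),Species S).
Species M and Species G share a more recent common ancestor with each other than either does with Species A, so Species A is the least closely related of the three.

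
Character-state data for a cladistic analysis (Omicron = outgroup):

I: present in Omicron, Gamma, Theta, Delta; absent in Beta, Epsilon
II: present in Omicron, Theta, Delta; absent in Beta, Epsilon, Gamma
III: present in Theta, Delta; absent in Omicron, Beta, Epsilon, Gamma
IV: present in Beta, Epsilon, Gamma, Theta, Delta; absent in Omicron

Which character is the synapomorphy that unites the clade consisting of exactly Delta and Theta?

III

Character polarity is set by the outgroup: the derived state is whichever differs from the outgroup's state, so for I, II the derived state is 'absent', and for the remaining characters it is 'present'.
I: derived state 'absent' in Beta and Epsilon only — synapomorphy for {Beta, Epsilon}.
Only Beta, Epsilon, and Gamma show the derived state 'absent' for II, supporting them as a clade.
Only Delta and Theta show the derived state 'present' for III, supporting them as a clade.
IV (derived state 'present') is shared by all ingroup taxa — unites the whole ingroup.
Most parsimonious ingroup topology: (((Beta,Epsilon),Gamma),(Theta,Delta)).
The clade {Delta, Theta} is supported by III: its derived state 'present' occurs in exactly those taxa and in no other taxon (including the outgroup).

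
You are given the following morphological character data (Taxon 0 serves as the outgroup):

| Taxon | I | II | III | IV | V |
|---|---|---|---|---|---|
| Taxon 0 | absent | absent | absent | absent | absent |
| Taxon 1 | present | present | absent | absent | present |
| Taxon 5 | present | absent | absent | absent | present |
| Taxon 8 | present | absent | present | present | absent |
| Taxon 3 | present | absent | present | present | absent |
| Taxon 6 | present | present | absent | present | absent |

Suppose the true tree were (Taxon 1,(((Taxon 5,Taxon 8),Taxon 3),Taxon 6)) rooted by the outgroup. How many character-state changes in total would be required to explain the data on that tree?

9

Map each character onto (Taxon 1,(((Taxon 5,Taxon 8),Taxon 3),Taxon 6)) (rooted by Taxon 0) and count the minimum state changes it requires (Fitch parsimony):
I: 1; II: 2; III: 2; IV: 2; V: 2.
Total tree length = 9.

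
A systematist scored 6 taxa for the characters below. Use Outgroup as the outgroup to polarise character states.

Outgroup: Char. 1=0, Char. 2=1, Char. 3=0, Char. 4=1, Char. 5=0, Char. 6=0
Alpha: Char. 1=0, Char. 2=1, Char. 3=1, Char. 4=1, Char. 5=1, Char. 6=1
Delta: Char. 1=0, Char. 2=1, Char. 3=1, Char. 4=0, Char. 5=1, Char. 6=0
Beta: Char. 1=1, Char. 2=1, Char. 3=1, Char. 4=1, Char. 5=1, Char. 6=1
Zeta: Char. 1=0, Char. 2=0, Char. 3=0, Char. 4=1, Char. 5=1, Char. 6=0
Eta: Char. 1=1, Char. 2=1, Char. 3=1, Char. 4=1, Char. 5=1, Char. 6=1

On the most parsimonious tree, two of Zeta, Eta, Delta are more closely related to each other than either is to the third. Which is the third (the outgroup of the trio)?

Zeta

Character polarity is set by the outgroup: the derived state is whichever differs from the outgroup's state, so for Char. 2, Char. 4 the derived state is '0', and for the remaining characters it is '1'.
Char. 1: derived state '1' in Beta and Eta only — synapomorphy for {Beta, Eta}.
Char. 2 (derived state '0') is unique to Zeta (autapomorphy; uninformative for grouping).
Char. 3: derived state '1' in Alpha, Beta, Delta, and Eta only — synapomorphy for {Alpha, Beta, Delta, Eta}.
Char. 4 (derived state '0') is unique to Delta (autapomorphy; uninformative for grouping).
Char. 5 (derived state '1') is shared by all ingroup taxa — unites the whole ingroup.
Only Alpha, Beta, and Eta show the derived state '1' for Char. 6, supporting them as a clade.
Most parsimonious ingroup topology: (((Alpha,(Beta,Eta)),Delta),Zeta).
Delta and Eta share a more recent common ancestor with each other than either does with Zeta, so Zeta is the least closely related of the three.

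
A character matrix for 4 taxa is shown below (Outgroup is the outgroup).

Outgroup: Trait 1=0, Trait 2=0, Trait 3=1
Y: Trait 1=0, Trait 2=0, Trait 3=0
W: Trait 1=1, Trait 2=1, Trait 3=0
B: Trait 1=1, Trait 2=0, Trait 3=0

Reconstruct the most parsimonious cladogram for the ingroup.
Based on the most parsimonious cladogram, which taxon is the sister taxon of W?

Character polarity is set by the outgroup: the derived state is whichever differs from the outgroup's state, so for Trait 3 the derived state is '0', and for the remaining characters it is '1'.
Trait 1: derived state '1' in B and W only — synapomorphy for {B, W}.
Trait 2: derived state '1' in W only — an autapomorphy, so it tells us nothing about relationships among taxa.
All ingroup taxa share the derived state '0' for Trait 3; it defines the ingroup but does not resolve relationships within it.
Most parsimonious ingroup topology: (Y,(W,B)).
W and B form a cherry on this tree, so they are sister taxa.

B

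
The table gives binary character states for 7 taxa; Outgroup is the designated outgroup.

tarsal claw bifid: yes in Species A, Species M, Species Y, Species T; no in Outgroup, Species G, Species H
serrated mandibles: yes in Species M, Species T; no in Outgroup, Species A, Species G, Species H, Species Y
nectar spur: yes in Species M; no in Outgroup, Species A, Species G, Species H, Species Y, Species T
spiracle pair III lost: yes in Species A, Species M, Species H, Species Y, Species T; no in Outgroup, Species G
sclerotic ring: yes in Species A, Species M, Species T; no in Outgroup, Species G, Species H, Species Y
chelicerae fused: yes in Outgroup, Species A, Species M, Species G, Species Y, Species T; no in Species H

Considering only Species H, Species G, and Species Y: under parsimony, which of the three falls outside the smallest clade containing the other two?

Species G

Character polarity is set by the outgroup: the derived state is whichever differs from the outgroup's state, so for chelicerae fused the derived state is 'no', and for the remaining characters it is 'yes'.
tarsal claw bifid: derived state 'yes' in Species A, Species M, Species T, and Species Y only — synapomorphy for {Species A, Species M, Species T, Species Y}.
serrated mandibles (derived state 'yes') is shared by Species M and Species T — a synapomorphy uniting that clade.
nectar spur: derived state 'yes' in Species M only — an autapomorphy, so it tells us nothing about relationships among taxa.
spiracle pair III lost: derived state 'yes' in Species A, Species H, Species M, Species T, and Species Y only — synapomorphy for {Species A, Species H, Species M, Species T, Species Y}.
sclerotic ring (derived state 'yes') is shared by Species A, Species M, and Species T — a synapomorphy uniting that clade.
chelicerae fused: derived state 'no' in Species H only — an autapomorphy, so it tells us nothing about relationships among taxa.
Most parsimonious ingroup topology: ((((Species A,(Species M,Species T)),Species Y),Species H),Species G).
Species H and Species Y share a more recent common ancestor with each other than either does with Species G, so Species G is the least closely related of the three.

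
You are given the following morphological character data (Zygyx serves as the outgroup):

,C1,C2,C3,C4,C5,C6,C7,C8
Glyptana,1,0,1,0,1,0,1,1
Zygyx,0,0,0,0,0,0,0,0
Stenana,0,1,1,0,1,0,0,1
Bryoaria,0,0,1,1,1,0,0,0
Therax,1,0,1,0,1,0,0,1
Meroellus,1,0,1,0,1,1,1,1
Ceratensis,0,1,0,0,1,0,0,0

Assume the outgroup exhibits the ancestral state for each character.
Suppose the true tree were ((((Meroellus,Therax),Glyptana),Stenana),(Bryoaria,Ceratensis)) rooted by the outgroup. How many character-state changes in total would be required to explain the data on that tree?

11

Map each character onto ((((Meroellus,Therax),Glyptana),Stenana),(Bryoaria,Ceratensis)) (rooted by Zygyx) and count the minimum state changes it requires (Fitch parsimony):
C1: 1; C2: 2; C3: 2; C4: 1; C5: 1; C6: 1; C7: 2; C8: 1.
Total tree length = 11.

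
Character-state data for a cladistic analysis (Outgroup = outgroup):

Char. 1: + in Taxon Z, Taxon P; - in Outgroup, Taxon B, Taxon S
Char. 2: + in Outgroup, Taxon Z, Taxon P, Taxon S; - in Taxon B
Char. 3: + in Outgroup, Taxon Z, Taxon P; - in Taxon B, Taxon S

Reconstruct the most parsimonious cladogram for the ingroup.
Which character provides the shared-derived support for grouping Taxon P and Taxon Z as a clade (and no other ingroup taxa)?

Char. 1

Character polarity is set by the outgroup: the derived state is whichever differs from the outgroup's state, so for Char. 2, Char. 3 the derived state is '-', and for the remaining characters it is '+'.
Char. 1: derived state '+' in Taxon P and Taxon Z only — synapomorphy for {Taxon P, Taxon Z}.
Char. 2 (derived state '-') is unique to Taxon B (autapomorphy; uninformative for grouping).
Only Taxon B and Taxon S show the derived state '-' for Char. 3, supporting them as a clade.
Most parsimonious ingroup topology: ((Taxon Z,Taxon P),(Taxon B,Taxon S)).
The clade {Taxon P, Taxon Z} is supported by Char. 1: its derived state '+' occurs in exactly those taxa and in no other taxon (including the outgroup).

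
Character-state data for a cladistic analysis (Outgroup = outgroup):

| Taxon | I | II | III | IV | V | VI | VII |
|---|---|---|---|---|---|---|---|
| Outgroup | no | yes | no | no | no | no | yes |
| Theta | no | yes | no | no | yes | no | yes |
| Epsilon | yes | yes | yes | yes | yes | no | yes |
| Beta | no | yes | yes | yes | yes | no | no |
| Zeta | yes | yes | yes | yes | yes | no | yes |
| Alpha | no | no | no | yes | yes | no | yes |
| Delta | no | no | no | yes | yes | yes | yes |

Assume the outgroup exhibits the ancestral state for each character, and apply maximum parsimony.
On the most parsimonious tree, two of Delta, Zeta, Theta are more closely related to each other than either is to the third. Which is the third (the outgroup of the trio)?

Character polarity is set by the outgroup: the derived state is whichever differs from the outgroup's state, so for II, VII the derived state is 'no', and for the remaining characters it is 'yes'.
Only Epsilon and Zeta show the derived state 'yes' for I, supporting them as a clade.
II: derived state 'no' in Alpha and Delta only — synapomorphy for {Alpha, Delta}.
III (derived state 'yes') is shared by Beta, Epsilon, and Zeta — a synapomorphy uniting that clade.
IV (derived state 'yes') is shared by Alpha, Beta, Delta, Epsilon, and Zeta — a synapomorphy uniting that clade.
All ingroup taxa share the derived state 'yes' for V; it defines the ingroup but does not resolve relationships within it.
VI: derived state 'yes' in Delta only — an autapomorphy, so it tells us nothing about relationships among taxa.
VII: derived state 'no' in Beta only — an autapomorphy, so it tells us nothing about relationships among taxa.
Most parsimonious ingroup topology: (Theta,(((Epsilon,Zeta),Beta),(Alpha,Delta))).
Delta and Zeta share a more recent common ancestor with each other than either does with Theta, so Theta is the least closely related of the three.

Theta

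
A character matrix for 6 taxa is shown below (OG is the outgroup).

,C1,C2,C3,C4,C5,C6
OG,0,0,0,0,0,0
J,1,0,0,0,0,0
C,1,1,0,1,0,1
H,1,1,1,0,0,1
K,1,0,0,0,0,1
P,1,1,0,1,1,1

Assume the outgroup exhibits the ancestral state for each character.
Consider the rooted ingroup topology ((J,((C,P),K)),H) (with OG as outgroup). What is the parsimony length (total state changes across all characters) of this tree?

8

Map each character onto ((J,((C,P),K)),H) (rooted by OG) and count the minimum state changes it requires (Fitch parsimony):
C1: 1; C2: 2; C3: 1; C4: 1; C5: 1; C6: 2.
Total tree length = 8.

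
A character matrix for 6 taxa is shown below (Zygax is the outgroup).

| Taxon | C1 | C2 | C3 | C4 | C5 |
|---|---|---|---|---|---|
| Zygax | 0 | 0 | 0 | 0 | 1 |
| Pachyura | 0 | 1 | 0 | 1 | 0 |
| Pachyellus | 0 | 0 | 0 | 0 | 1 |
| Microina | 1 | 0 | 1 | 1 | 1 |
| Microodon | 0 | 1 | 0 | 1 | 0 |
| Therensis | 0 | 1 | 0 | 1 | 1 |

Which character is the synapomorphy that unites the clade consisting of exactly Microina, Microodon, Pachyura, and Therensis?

Character polarity is set by the outgroup: the derived state is whichever differs from the outgroup's state, so for C5 the derived state is '0', and for the remaining characters it is '1'.
C1 (derived state '1') is unique to Microina (autapomorphy; uninformative for grouping).
C2: derived state '1' in Microodon, Pachyura, and Therensis only — synapomorphy for {Microodon, Pachyura, Therensis}.
C3 (derived state '1') is unique to Microina (autapomorphy; uninformative for grouping).
C4 (derived state '1') is shared by Microina, Microodon, Pachyura, and Therensis — a synapomorphy uniting that clade.
C5: derived state '0' in Microodon and Pachyura only — synapomorphy for {Microodon, Pachyura}.
Most parsimonious ingroup topology: ((((Pachyura,Microodon),Therensis),Microina),Pachyellus).
The clade {Microina, Microodon, Pachyura, Therensis} is supported by C4: its derived state '1' occurs in exactly those taxa and in no other taxon (including the outgroup).

C4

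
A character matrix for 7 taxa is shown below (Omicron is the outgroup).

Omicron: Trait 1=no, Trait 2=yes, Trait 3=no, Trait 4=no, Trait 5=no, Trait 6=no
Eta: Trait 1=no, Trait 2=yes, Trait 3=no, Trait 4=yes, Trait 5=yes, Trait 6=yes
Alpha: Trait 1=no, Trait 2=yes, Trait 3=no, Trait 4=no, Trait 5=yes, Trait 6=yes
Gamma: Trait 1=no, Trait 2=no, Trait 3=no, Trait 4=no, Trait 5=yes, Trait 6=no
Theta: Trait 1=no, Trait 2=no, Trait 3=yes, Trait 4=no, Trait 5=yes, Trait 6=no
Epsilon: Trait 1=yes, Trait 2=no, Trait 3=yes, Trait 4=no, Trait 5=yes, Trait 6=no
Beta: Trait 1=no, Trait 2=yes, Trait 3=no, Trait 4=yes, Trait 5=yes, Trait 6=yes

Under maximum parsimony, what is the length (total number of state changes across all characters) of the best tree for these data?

6

Character polarity is set by the outgroup: the derived state is whichever differs from the outgroup's state, so for Trait 2 the derived state is 'no', and for the remaining characters it is 'yes'.
Trait 1: derived state 'yes' in Epsilon only — an autapomorphy, so it tells us nothing about relationships among taxa.
Trait 2: derived state 'no' in Epsilon, Gamma, and Theta only — synapomorphy for {Epsilon, Gamma, Theta}.
Trait 3: derived state 'yes' in Epsilon and Theta only — synapomorphy for {Epsilon, Theta}.
Only Beta and Eta show the derived state 'yes' for Trait 4, supporting them as a clade.
All ingroup taxa share the derived state 'yes' for Trait 5; it defines the ingroup but does not resolve relationships within it.
Trait 6 (derived state 'yes') is shared by Alpha, Beta, and Eta — a synapomorphy uniting that clade.
Most parsimonious ingroup topology: (((Eta,Beta),Alpha),(Gamma,(Theta,Epsilon))).
Changes per character on this tree: Trait 1: 1; Trait 2: 1; Trait 3: 1; Trait 4: 1; Trait 5: 1; Trait 6: 1.
Total = 6.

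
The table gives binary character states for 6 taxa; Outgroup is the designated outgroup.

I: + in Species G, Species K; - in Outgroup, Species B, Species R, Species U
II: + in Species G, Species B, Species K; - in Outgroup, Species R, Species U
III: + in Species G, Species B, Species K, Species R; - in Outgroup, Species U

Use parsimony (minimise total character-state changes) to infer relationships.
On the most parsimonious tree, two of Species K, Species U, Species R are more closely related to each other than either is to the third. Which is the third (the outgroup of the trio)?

Species U

The outgroup has state '-' for every character, so '+' is the derived state throughout.
I: derived state '+' in Species G and Species K only — synapomorphy for {Species G, Species K}.
Only Species B, Species G, and Species K show the derived state '+' for II, supporting them as a clade.
III: derived state '+' in Species B, Species G, Species K, and Species R only — synapomorphy for {Species B, Species G, Species K, Species R}.
Most parsimonious ingroup topology: ((((Species G,Species K),Species B),Species R),Species U).
Species K and Species R share a more recent common ancestor with each other than either does with Species U, so Species U is the least closely related of the three.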